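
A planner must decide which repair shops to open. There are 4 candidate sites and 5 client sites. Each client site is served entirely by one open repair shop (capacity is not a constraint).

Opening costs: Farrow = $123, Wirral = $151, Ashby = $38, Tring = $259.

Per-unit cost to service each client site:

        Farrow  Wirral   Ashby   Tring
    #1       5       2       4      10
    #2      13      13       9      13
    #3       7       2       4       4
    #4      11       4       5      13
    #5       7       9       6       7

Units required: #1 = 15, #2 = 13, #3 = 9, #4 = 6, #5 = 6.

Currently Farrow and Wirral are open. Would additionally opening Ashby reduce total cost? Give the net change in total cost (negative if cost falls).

Yes — net change −20 (cost falls by 20).

Current service cost with {Farrow, Wirral}: 283.
Adding Ashby: each client site re-picks its cheapest; new service cost 225, saving 58.
Extra fixed cost: 38. Net change = 38 − 58 = -20.
(Totals: 557 → 537.)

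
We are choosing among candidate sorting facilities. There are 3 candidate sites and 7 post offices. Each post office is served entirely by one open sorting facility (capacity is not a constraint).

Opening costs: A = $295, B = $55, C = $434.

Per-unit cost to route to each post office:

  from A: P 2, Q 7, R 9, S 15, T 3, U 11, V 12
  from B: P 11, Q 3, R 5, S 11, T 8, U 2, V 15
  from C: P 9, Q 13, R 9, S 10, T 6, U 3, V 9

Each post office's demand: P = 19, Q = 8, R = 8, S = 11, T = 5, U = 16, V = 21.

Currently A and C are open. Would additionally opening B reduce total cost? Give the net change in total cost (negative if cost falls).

Yes — net change −25 (cost falls by 25).

Current service cost with {A, C}: 528.
Adding B: each post office re-picks its cheapest; new service cost 448, saving 80.
Extra fixed cost: 55. Net change = 55 − 80 = -25.
(Totals: 1257 → 1232.)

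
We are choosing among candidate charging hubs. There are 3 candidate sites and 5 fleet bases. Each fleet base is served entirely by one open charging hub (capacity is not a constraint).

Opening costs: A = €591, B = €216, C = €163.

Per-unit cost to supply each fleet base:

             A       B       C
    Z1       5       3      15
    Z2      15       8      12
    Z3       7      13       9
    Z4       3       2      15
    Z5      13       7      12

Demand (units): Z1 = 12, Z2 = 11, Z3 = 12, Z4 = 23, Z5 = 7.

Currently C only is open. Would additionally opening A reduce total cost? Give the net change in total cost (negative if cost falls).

No — net change +171 (cost rises by 171).

Current service cost with {C}: 849.
Adding A: each fleet base re-picks its cheapest; new service cost 429, saving 420.
Extra fixed cost: 591. Net change = 591 − 420 = 171.
(Totals: 1012 → 1183.)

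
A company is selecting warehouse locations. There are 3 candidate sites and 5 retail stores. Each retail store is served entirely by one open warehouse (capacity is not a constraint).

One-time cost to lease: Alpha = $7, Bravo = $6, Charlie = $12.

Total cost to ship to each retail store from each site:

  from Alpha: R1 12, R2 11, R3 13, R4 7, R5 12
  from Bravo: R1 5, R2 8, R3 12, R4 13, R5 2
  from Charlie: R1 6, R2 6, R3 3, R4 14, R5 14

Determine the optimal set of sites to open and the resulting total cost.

For any fixed open set, each retail store goes to its cheapest open site; total = fixed + service.
{Bravo}: R1→Bravo 5, R2→Bravo 8, R3→Bravo 12, R4→Bravo 13, R5→Bravo 2. Service 40; fixed 6; total 46.
{Alpha, Bravo}: service 34 + fixed 13 = 47
{Bravo, Charlie}: service 29 + fixed 18 = 47
{Alpha, Bravo, Charlie}: service 23 + fixed 25 = 48
(All 7 nonempty subsets were checked; Bravo only is lowest.)

Open Bravo only; minimum total cost 46.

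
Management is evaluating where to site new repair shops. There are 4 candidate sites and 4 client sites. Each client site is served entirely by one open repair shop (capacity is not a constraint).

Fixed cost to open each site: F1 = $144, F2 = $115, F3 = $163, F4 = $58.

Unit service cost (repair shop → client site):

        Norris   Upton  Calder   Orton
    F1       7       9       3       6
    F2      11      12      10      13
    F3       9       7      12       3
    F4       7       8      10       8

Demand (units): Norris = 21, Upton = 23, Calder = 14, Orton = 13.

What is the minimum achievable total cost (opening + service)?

Minimum total cost: 618

For any fixed open set, each client site goes to its cheapest open site; total = fixed + service.
{F1}: Norris→F1 7·21=147, Upton→F1 9·23=207, Calder→F1 3·14=42, Orton→F1 6·13=78. Service 474; fixed 144; total 618.
{F4}: Norris→F4 7·21=147, Upton→F4 8·23=184, Calder→F4 10·14=140, Orton→F4 8·13=104. Service 575; fixed 58; total 633.
{F1, F4}: Norris→F1 7·21=147, Upton→F4 8·23=184, Calder→F1 3·14=42, Orton→F1 6·13=78. Service 451; fixed 202; total 653.
{F1, F2, F3, F4}: service 389 + fixed 480 = 869
No other subset beats 618.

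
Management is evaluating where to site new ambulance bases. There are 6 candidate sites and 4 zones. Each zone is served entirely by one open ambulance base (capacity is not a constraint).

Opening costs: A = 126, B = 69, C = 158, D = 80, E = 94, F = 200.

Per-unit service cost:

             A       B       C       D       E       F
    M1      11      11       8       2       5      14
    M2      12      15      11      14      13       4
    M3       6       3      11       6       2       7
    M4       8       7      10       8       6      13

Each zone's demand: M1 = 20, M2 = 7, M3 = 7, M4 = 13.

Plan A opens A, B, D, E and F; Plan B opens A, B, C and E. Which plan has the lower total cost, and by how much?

Plan B is cheaper by 13.

Plan A: {A, B, D, E, F}: M1→D 2·20=40, M2→F 4·7=28, M3→E 2·7=14, M4→E 6·13=78. Service 160; fixed 569; total 729.
Plan B: {A, B, C, E}: M1→E 5·20=100, M2→C 11·7=77, M3→E 2·7=14, M4→E 6·13=78. Service 269; fixed 447; total 716.
Difference: |729 − 716| = 13.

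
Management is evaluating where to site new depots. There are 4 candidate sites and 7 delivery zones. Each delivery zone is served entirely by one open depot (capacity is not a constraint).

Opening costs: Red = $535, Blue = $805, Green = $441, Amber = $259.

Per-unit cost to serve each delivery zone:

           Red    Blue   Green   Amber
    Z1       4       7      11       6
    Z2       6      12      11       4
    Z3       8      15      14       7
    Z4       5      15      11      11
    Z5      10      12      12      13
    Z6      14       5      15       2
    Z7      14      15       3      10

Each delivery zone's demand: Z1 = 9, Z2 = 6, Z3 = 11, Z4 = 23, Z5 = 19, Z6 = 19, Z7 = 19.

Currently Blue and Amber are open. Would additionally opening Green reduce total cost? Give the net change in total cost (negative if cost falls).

Current service cost with {Blue, Amber}: 864.
Adding Green: each delivery zone re-picks its cheapest; new service cost 731, saving 133.
Extra fixed cost: 441. Net change = 441 − 133 = 308.
(Totals: 1928 → 2236.)

No — net change +308 (cost rises by 308).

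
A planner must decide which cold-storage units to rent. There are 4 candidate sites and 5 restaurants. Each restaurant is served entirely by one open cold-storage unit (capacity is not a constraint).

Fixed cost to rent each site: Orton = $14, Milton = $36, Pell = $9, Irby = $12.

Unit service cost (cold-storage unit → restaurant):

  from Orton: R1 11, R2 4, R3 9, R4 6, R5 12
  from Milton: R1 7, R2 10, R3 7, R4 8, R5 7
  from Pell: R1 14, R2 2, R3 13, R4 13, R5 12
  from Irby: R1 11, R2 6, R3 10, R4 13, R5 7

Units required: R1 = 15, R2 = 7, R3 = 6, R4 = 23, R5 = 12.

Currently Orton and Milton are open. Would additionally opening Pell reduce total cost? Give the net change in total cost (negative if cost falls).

Current service cost with {Orton, Milton}: 397.
Adding Pell: each restaurant re-picks its cheapest; new service cost 383, saving 14.
Extra fixed cost: 9. Net change = 9 − 14 = -5.
(Totals: 447 → 442.)

Yes — net change −5 (cost falls by 5).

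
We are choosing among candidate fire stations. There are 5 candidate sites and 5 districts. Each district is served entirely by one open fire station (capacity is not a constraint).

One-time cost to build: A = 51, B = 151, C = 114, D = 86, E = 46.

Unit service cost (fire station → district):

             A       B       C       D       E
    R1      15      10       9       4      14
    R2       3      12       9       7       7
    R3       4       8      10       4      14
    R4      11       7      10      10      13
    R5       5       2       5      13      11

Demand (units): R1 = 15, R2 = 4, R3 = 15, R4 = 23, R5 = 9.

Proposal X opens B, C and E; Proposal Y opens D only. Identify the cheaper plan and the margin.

Proposal X: {B, C, E}: R1→C 9·15=135, R2→E 7·4=28, R3→B 8·15=120, R4→B 7·23=161, R5→B 2·9=18. Service 462; fixed 311; total 773.
Proposal Y: {D}: R1→D 4·15=60, R2→D 7·4=28, R3→D 4·15=60, R4→D 10·23=230, R5→D 13·9=117. Service 495; fixed 86; total 581.
Difference: |773 − 581| = 192.

Proposal Y is cheaper by 192.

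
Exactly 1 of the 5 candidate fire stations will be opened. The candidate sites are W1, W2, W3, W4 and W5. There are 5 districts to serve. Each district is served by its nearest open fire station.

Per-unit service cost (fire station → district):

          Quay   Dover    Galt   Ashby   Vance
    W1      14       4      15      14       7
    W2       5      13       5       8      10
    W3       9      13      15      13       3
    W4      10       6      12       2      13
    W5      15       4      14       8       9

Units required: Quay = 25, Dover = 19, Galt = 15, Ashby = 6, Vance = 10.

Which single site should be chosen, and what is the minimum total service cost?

With exactly 1 open, each district uses its cheapest among the chosen.
{W2}: Quay→W2 5·25=125, Dover→W2 13·19=247, Galt→W2 5·15=75, Ashby→W2 8·6=48, Vance→W2 10·10=100. Service cost 595.
{W4}: service cost 686
{W5}: service cost 799
Among all 5 size-1 choices, {W2} is lowest.

Choose W2 only; total service cost 595.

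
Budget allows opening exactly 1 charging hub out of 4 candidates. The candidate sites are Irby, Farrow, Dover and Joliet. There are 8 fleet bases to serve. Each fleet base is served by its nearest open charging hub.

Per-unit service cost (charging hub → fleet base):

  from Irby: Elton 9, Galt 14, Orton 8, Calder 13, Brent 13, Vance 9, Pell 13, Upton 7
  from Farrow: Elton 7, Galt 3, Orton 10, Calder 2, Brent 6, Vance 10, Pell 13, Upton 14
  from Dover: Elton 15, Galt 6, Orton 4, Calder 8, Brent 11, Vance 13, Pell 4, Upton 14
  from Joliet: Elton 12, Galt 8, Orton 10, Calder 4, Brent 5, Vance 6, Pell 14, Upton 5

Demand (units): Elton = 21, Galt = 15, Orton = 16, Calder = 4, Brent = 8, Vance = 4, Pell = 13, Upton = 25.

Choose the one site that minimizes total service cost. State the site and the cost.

Choose Joliet only; total service cost 919.

With exactly 1 open, each fleet base uses its cheapest among the chosen.
{Joliet}: Elton→Joliet 12·21=252, Galt→Joliet 8·15=120, Orton→Joliet 10·16=160, Calder→Joliet 4·4=16, Brent→Joliet 5·8=40, Vance→Joliet 6·4=24, Pell→Joliet 14·13=182, Upton→Joliet 5·25=125. Service cost 919.
{Farrow}: service cost 967
{Dover}: service cost 1043
Among all 4 size-1 choices, {Joliet} is lowest.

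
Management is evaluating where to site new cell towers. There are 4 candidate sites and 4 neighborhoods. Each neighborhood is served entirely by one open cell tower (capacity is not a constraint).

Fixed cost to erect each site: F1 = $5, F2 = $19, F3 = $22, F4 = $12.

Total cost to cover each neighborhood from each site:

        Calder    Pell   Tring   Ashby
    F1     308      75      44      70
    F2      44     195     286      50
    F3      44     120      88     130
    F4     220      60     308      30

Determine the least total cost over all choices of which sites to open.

Minimum total cost: 214

For any fixed open set, each neighborhood goes to its cheapest open site; total = fixed + service.
{F1, F2, F4}: Calder→F2 44, Pell→F4 60, Tring→F1 44, Ashby→F4 30. Service 178; fixed 36; total 214.
{F1, F3, F4}: service 178 + fixed 39 = 217
{F1, F2, F3, F4}: service 178 + fixed 58 = 236
{F1}: service 497 + fixed 5 = 502
No other subset beats 214.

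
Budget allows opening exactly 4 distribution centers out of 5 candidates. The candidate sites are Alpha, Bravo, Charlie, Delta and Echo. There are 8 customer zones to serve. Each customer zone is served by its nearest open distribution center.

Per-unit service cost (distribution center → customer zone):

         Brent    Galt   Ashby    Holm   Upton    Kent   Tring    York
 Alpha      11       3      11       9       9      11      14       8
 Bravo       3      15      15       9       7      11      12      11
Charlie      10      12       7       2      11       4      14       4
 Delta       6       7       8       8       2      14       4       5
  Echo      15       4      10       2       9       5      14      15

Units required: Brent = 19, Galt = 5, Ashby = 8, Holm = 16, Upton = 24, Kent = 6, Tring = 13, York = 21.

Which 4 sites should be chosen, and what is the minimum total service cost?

Choose Alpha, Bravo, Charlie and Delta; total service cost 368.

With exactly 4 open, each customer zone uses its cheapest among the chosen.
{Alpha, Bravo, Charlie, Delta}: Brent→Bravo 3·19=57, Galt→Alpha 3·5=15, Ashby→Charlie 7·8=56, Holm→Charlie 2·16=32, Upton→Delta 2·24=48, Kent→Charlie 4·6=24, Tring→Delta 4·13=52, York→Charlie 4·21=84. Service cost 368.
{Bravo, Charlie, Delta, Echo}: service cost 373
{Alpha, Bravo, Delta, Echo}: service cost 403
Among all 5 size-4 choices, {Alpha, Bravo, Charlie, Delta} is lowest.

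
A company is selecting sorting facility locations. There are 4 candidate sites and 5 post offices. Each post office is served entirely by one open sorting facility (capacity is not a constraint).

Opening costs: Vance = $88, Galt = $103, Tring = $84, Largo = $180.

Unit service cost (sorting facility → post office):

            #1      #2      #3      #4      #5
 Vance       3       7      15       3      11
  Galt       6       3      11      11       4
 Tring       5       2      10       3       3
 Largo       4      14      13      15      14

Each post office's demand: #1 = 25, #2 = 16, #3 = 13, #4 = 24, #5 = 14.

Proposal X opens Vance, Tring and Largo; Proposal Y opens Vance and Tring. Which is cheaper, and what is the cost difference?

Proposal Y is cheaper by 180.

Proposal X: {Vance, Tring, Largo}: #1→Vance 3·25=75, #2→Tring 2·16=32, #3→Tring 10·13=130, #4→Vance 3·24=72, #5→Tring 3·14=42. Service 351; fixed 352; total 703.
Proposal Y: {Vance, Tring}: #1→Vance 3·25=75, #2→Tring 2·16=32, #3→Tring 10·13=130, #4→Vance 3·24=72, #5→Tring 3·14=42. Service 351; fixed 172; total 523.
Difference: |703 − 523| = 180.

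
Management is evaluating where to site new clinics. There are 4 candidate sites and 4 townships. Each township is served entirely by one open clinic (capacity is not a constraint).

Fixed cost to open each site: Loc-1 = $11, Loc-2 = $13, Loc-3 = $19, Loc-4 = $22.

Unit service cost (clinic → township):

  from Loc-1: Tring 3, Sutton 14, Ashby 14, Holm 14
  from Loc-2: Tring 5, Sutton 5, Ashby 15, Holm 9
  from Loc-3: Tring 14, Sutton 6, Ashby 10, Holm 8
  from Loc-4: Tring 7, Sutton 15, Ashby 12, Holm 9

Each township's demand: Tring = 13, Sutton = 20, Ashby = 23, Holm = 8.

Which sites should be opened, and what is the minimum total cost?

For any fixed open set, each township goes to its cheapest open site; total = fixed + service.
{Loc-1, Loc-2, Loc-3}: Tring→Loc-1 3·13=39, Sutton→Loc-2 5·20=100, Ashby→Loc-3 10·23=230, Holm→Loc-3 8·8=64. Service 433; fixed 43; total 476.
{Loc-1, Loc-3}: service 453 + fixed 30 = 483
{Loc-2, Loc-3}: service 459 + fixed 32 = 491
{Loc-1, Loc-2, Loc-3, Loc-4}: service 433 + fixed 65 = 498
No other subset beats 476.

Open Loc-1, Loc-2 and Loc-3; minimum total cost 476.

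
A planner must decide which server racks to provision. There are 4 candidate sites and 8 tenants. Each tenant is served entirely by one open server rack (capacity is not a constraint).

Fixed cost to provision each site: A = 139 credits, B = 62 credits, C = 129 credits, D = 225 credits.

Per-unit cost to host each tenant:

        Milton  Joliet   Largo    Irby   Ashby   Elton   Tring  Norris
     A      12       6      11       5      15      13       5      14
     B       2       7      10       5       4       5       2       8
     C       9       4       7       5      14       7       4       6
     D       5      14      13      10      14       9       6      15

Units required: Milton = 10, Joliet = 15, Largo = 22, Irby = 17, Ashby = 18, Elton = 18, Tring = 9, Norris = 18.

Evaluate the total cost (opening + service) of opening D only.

Total cost: 1679

Each tenant is assigned to its cheapest site among the open ones.
{D}: Milton→D 5·10=50, Joliet→D 14·15=210, Largo→D 13·22=286, Irby→D 10·17=170, Ashby→D 14·18=252, Elton→D 9·18=162, Tring→D 6·9=54, Norris→D 15·18=270. Service 1454; fixed 225; total 1679.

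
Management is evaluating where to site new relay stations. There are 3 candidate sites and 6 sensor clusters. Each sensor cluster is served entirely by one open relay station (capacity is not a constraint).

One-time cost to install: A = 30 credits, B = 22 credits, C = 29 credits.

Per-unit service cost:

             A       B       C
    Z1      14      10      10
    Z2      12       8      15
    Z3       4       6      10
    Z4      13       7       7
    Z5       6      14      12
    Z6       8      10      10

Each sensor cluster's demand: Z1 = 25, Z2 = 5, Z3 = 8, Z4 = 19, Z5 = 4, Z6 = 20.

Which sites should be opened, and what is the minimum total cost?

Open A and B; minimum total cost 691.

For any fixed open set, each sensor cluster goes to its cheapest open site; total = fixed + service.
{A, B}: Z1→B 10·25=250, Z2→B 8·5=40, Z3→A 4·8=32, Z4→B 7·19=133, Z5→A 6·4=24, Z6→A 8·20=160. Service 639; fixed 52; total 691.
{A, C}: service 659 + fixed 59 = 718
{A, B, C}: service 639 + fixed 81 = 720
{B}: Z1→B 10·25=250, Z2→B 8·5=40, Z3→B 6·8=48, Z4→B 7·19=133, Z5→B 14·4=56, Z6→B 10·20=200. Service 727; fixed 22; total 749.
No other subset beats 691.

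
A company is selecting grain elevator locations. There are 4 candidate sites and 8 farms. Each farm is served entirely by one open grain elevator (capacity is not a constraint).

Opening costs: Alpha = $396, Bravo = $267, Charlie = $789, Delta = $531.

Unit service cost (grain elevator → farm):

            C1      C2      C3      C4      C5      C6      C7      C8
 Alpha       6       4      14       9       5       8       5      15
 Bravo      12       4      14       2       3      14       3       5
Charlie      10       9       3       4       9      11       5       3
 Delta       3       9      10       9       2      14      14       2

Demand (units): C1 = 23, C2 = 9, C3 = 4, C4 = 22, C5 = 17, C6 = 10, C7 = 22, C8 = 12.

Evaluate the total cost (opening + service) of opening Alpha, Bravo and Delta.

Each farm is assigned to its cheapest site among the open ones.
{Alpha, Bravo, Delta}: C1→Delta 3·23=69, C2→Alpha 4·9=36, C3→Delta 10·4=40, C4→Bravo 2·22=44, C5→Delta 2·17=34, C6→Alpha 8·10=80, C7→Bravo 3·22=66, C8→Delta 2·12=24. Service 393; fixed 1194; total 1587.

Total cost: 1587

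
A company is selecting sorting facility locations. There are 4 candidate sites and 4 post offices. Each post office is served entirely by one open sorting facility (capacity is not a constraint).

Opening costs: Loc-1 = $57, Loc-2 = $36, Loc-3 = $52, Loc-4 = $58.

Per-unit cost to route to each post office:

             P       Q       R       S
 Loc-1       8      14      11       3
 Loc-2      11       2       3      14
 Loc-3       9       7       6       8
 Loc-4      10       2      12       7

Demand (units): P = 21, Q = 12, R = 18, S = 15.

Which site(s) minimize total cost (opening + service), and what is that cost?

Open Loc-1 and Loc-2; minimum total cost 384.

For any fixed open set, each post office goes to its cheapest open site; total = fixed + service.
{Loc-1, Loc-2}: P→Loc-1 8·21=168, Q→Loc-2 2·12=24, R→Loc-2 3·18=54, S→Loc-1 3·15=45. Service 291; fixed 93; total 384.
{Loc-1, Loc-2, Loc-3}: P→Loc-1 8·21=168, Q→Loc-2 2·12=24, R→Loc-2 3·18=54, S→Loc-1 3·15=45. Service 291; fixed 145; total 436.
{Loc-1, Loc-2, Loc-4}: P→Loc-1 8·21=168, Q→Loc-2 2·12=24, R→Loc-2 3·18=54, S→Loc-1 3·15=45. Service 291; fixed 151; total 442.
{Loc-1, Loc-2, Loc-3, Loc-4}: service 291 + fixed 203 = 494
No other subset beats 384.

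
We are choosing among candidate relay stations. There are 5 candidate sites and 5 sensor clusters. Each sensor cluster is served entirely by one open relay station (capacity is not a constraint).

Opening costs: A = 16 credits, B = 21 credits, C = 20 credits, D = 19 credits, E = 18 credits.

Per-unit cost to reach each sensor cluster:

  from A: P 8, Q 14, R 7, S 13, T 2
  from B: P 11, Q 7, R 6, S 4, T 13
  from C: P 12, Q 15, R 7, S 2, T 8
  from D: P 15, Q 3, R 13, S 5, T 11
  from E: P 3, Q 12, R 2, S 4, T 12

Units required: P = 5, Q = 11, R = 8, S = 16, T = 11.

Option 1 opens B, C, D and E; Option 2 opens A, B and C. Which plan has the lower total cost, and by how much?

Option 1 is cheaper by 14.

Option 1: {B, C, D, E}: P→E 3·5=15, Q→D 3·11=33, R→E 2·8=16, S→C 2·16=32, T→C 8·11=88. Service 184; fixed 78; total 262.
Option 2: {A, B, C}: P→A 8·5=40, Q→B 7·11=77, R→B 6·8=48, S→C 2·16=32, T→A 2·11=22. Service 219; fixed 57; total 276.
Difference: |262 − 276| = 14.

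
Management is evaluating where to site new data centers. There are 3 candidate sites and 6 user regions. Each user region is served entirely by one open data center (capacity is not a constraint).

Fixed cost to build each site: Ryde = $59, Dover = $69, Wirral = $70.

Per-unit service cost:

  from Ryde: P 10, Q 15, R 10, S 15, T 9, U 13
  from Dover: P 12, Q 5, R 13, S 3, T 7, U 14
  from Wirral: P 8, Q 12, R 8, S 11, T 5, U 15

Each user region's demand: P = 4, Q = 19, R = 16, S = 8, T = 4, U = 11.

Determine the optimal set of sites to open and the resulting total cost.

Open Dover and Wirral; minimum total cost 592.

For any fixed open set, each user region goes to its cheapest open site; total = fixed + service.
{Dover, Wirral}: P→Wirral 8·4=32, Q→Dover 5·19=95, R→Wirral 8·16=128, S→Dover 3·8=24, T→Wirral 5·4=20, U→Dover 14·11=154. Service 453; fixed 139; total 592.
{Ryde, Dover}: service 490 + fixed 128 = 618
{Dover}: P→Dover 12·4=48, Q→Dover 5·19=95, R→Dover 13·16=208, S→Dover 3·8=24, T→Dover 7·4=28, U→Dover 14·11=154. Service 557; fixed 69; total 626.
{Ryde, Dover, Wirral}: P→Wirral 8·4=32, Q→Dover 5·19=95, R→Wirral 8·16=128, S→Dover 3·8=24, T→Wirral 5·4=20, U→Ryde 13·11=143. Service 442; fixed 198; total 640.
(All 7 nonempty subsets were checked; Dover and Wirral is lowest.)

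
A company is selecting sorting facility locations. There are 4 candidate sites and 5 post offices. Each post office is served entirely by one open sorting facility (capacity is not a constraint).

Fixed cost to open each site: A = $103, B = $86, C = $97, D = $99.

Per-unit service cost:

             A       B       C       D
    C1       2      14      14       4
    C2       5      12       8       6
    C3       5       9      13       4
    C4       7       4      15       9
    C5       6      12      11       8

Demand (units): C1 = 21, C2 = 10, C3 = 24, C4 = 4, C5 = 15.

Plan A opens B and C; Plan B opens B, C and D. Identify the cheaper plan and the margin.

Plan A: {B, C}: C1→B 14·21=294, C2→C 8·10=80, C3→B 9·24=216, C4→B 4·4=16, C5→C 11·15=165. Service 771; fixed 183; total 954.
Plan B: {B, C, D}: C1→D 4·21=84, C2→D 6·10=60, C3→D 4·24=96, C4→B 4·4=16, C5→D 8·15=120. Service 376; fixed 282; total 658.
Difference: |954 − 658| = 296.

Plan B is cheaper by 296.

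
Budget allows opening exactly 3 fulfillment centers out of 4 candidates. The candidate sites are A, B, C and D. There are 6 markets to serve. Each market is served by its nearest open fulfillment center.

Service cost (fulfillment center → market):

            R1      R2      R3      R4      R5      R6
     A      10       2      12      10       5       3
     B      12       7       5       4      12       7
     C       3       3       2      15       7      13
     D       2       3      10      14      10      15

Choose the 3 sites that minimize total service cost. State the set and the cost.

With exactly 3 open, each market uses its cheapest among the chosen.
{A, B, C}: R1→C 3, R2→A 2, R3→C 2, R4→B 4, R5→A 5, R6→A 3. Service cost 19.
{A, B, D}: service cost 21
{A, C, D}: service cost 24
Among all 4 size-3 choices, {A, B, C} is lowest.

Choose A, B and C; total service cost 19.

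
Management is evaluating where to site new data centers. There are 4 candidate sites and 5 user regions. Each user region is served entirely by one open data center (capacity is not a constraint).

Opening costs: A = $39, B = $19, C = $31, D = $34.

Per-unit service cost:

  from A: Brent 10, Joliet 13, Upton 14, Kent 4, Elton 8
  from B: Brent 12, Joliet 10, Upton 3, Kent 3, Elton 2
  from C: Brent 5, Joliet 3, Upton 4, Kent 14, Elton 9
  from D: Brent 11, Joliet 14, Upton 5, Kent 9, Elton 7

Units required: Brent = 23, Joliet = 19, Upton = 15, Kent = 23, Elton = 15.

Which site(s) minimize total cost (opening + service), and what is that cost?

For any fixed open set, each user region goes to its cheapest open site; total = fixed + service.
{B, C}: Brent→C 5·23=115, Joliet→C 3·19=57, Upton→B 3·15=45, Kent→B 3·23=69, Elton→B 2·15=30. Service 316; fixed 50; total 366.
{B, C, D}: service 316 + fixed 84 = 400
{A, B, C}: service 316 + fixed 89 = 405
{A, B, C, D}: service 316 + fixed 123 = 439
No other subset beats 366.

Open B and C; minimum total cost 366.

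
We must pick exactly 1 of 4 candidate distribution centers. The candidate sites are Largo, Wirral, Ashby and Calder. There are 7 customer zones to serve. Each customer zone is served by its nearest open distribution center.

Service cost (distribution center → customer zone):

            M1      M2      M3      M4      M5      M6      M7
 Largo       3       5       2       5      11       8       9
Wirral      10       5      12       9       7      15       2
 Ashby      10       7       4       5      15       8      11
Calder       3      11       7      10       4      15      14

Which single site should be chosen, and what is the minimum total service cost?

Choose Largo only; total service cost 43.

With exactly 1 open, each customer zone uses its cheapest among the chosen.
{Largo}: M1→Largo 3, M2→Largo 5, M3→Largo 2, M4→Largo 5, M5→Largo 11, M6→Largo 8, M7→Largo 9. Service cost 43.
{Wirral}: service cost 60
{Ashby}: service cost 60
Among all 4 size-1 choices, {Largo} is lowest.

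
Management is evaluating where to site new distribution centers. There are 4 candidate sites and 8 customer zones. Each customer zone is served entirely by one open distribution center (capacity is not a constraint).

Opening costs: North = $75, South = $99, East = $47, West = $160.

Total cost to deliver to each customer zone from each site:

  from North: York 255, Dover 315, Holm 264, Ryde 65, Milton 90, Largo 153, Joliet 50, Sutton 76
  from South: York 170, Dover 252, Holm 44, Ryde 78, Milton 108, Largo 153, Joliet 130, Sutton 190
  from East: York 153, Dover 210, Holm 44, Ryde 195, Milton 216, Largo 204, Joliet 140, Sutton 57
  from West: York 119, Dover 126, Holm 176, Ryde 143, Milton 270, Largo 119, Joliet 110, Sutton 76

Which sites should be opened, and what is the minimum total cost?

For any fixed open set, each customer zone goes to its cheapest open site; total = fixed + service.
{North, East}: York→East 153, Dover→East 210, Holm→East 44, Ryde→North 65, Milton→North 90, Largo→North 153, Joliet→North 50, Sutton→East 57. Service 822; fixed 122; total 944.
{North, East, West}: service 670 + fixed 282 = 952
{North, South, West}: service 689 + fixed 334 = 1023
{North, South, East, West}: service 670 + fixed 381 = 1051
No other subset beats 944.

Open North and East; minimum total cost 944.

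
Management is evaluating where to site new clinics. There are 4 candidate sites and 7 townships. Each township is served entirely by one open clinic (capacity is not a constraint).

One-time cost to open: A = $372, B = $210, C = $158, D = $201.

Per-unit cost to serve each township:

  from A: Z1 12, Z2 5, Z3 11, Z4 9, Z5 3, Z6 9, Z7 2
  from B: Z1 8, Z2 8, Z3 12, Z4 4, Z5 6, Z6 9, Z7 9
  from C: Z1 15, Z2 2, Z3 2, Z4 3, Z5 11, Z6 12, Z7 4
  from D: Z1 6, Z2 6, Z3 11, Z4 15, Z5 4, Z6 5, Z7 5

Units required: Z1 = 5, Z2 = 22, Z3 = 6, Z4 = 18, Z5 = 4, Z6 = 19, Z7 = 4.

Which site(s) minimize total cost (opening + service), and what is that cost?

Open C and D; minimum total cost 626.

For any fixed open set, each township goes to its cheapest open site; total = fixed + service.
{C, D}: Z1→D 6·5=30, Z2→C 2·22=44, Z3→C 2·6=12, Z4→C 3·18=54, Z5→D 4·4=16, Z6→D 5·19=95, Z7→C 4·4=16. Service 267; fixed 359; total 626.
{C}: Z1→C 15·5=75, Z2→C 2·22=44, Z3→C 2·6=12, Z4→C 3·18=54, Z5→C 11·4=44, Z6→C 12·19=228, Z7→C 4·4=16. Service 473; fixed 158; total 631.
{B, C}: Z1→B 8·5=40, Z2→C 2·22=44, Z3→C 2·6=12, Z4→C 3·18=54, Z5→B 6·4=24, Z6→B 9·19=171, Z7→C 4·4=16. Service 361; fixed 368; total 729.
{A, B, C, D}: service 255 + fixed 941 = 1196
No other subset beats 626.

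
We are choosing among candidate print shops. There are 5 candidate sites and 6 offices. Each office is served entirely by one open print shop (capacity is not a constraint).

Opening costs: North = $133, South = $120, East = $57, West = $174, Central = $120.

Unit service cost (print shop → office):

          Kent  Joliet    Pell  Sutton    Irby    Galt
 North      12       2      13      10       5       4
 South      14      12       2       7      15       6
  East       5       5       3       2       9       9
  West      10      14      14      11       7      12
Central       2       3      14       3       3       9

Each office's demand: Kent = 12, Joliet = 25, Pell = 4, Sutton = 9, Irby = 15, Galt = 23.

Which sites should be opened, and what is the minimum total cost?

Open North and East; minimum total cost 497.

For any fixed open set, each office goes to its cheapest open site; total = fixed + service.
{North, East}: Kent→East 5·12=60, Joliet→North 2·25=50, Pell→East 3·4=12, Sutton→East 2·9=18, Irby→North 5·15=75, Galt→North 4·23=92. Service 307; fixed 190; total 497.
{North, Central}: service 290 + fixed 253 = 543
{North, East, Central}: Kent→Central 2·12=24, Joliet→North 2·25=50, Pell→East 3·4=12, Sutton→East 2·9=18, Irby→Central 3·15=45, Galt→North 4·23=92. Service 241; fixed 310; total 551.
{North, South, East, West, Central}: service 237 + fixed 604 = 841
No other subset beats 497.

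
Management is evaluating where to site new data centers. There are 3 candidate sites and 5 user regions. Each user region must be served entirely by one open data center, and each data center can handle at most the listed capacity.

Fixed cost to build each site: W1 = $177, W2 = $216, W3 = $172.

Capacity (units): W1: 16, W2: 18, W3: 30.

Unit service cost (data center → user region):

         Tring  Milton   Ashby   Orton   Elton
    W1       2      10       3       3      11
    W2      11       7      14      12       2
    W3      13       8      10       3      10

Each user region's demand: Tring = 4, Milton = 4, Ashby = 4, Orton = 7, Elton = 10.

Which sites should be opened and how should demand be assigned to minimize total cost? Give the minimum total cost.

Minimum total cost: 417

Open {W3}: Tring→W3 13·4=52, Milton→W3 8·4=32, Ashby→W3 10·4=40, Orton→W3 3·7=21, Elton→W3 10·10=100.
Loads: W3 carries 29/30. Service 245; fixed 172; total 417.
Next best feasible plan costs 482.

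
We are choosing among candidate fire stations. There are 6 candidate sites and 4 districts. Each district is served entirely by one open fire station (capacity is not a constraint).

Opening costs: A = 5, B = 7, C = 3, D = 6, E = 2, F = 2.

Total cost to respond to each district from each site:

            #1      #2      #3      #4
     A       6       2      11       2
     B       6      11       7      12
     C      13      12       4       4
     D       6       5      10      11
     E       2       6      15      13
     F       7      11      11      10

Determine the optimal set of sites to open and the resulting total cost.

Open A, C and E; minimum total cost 20.

For any fixed open set, each district goes to its cheapest open site; total = fixed + service.
{A, C, E}: #1→E 2, #2→A 2, #3→C 4, #4→A 2. Service 10; fixed 10; total 20.
{C, E}: service 16 + fixed 5 = 21
{A, C}: #1→A 6, #2→A 2, #3→C 4, #4→A 2. Service 14; fixed 8; total 22.
{A, B, C, D, E, F}: service 10 + fixed 25 = 35
No other subset beats 20.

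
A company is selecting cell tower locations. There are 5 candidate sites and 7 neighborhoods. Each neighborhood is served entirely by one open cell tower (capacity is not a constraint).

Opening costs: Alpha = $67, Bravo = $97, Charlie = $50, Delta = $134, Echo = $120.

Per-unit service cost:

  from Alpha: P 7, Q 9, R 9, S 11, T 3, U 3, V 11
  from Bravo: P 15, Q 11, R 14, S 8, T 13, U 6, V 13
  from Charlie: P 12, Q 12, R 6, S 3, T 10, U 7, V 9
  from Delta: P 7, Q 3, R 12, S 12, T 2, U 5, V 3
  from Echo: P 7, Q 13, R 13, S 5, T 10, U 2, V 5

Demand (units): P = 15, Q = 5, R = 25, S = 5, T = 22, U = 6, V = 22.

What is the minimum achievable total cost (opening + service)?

Minimum total cost: 609

For any fixed open set, each neighborhood goes to its cheapest open site; total = fixed + service.
{Charlie, Delta}: P→Delta 7·15=105, Q→Delta 3·5=15, R→Charlie 6·25=150, S→Charlie 3·5=15, T→Delta 2·22=44, U→Delta 5·6=30, V→Delta 3·22=66. Service 425; fixed 184; total 609.
{Alpha, Charlie, Delta}: service 413 + fixed 251 = 664
{Bravo, Charlie, Delta}: service 425 + fixed 281 = 706
{Alpha, Bravo, Charlie, Delta, Echo}: P→Alpha 7·15=105, Q→Delta 3·5=15, R→Charlie 6·25=150, S→Charlie 3·5=15, T→Delta 2·22=44, U→Echo 2·6=12, V→Delta 3·22=66. Service 407; fixed 468; total 875.
No other subset beats 609.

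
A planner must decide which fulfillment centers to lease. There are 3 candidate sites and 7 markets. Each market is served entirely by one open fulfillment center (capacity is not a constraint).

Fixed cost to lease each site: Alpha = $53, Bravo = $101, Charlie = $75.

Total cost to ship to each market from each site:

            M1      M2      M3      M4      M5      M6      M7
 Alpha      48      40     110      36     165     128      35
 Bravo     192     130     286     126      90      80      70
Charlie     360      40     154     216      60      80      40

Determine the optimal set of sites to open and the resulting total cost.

For any fixed open set, each market goes to its cheapest open site; total = fixed + service.
{Alpha, Charlie}: M1→Alpha 48, M2→Alpha 40, M3→Alpha 110, M4→Alpha 36, M5→Charlie 60, M6→Charlie 80, M7→Alpha 35. Service 409; fixed 128; total 537.
{Alpha, Bravo}: service 439 + fixed 154 = 593
{Alpha}: service 562 + fixed 53 = 615
{Alpha, Bravo, Charlie}: M1→Alpha 48, M2→Alpha 40, M3→Alpha 110, M4→Alpha 36, M5→Charlie 60, M6→Bravo 80, M7→Alpha 35. Service 409; fixed 229; total 638.
No other subset beats 537.

Open Alpha and Charlie; minimum total cost 537.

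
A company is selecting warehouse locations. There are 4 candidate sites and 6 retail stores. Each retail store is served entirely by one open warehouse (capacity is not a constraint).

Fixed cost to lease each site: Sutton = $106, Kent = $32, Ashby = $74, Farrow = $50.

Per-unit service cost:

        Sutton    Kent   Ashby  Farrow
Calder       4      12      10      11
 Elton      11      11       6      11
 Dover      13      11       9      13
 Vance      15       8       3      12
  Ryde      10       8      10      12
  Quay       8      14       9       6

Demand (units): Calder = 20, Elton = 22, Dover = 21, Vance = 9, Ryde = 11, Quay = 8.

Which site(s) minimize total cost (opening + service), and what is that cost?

Open Sutton and Ashby; minimum total cost 782.

For any fixed open set, each retail store goes to its cheapest open site; total = fixed + service.
{Sutton, Ashby}: Calder→Sutton 4·20=80, Elton→Ashby 6·22=132, Dover→Ashby 9·21=189, Vance→Ashby 3·9=27, Ryde→Sutton 10·11=110, Quay→Sutton 8·8=64. Service 602; fixed 180; total 782.
{Sutton, Kent, Ashby}: Calder→Sutton 4·20=80, Elton→Ashby 6·22=132, Dover→Ashby 9·21=189, Vance→Ashby 3·9=27, Ryde→Kent 8·11=88, Quay→Sutton 8·8=64. Service 580; fixed 212; total 792.
{Ashby}: service 730 + fixed 74 = 804
{Sutton, Kent, Ashby, Farrow}: service 564 + fixed 262 = 826
No other subset beats 782.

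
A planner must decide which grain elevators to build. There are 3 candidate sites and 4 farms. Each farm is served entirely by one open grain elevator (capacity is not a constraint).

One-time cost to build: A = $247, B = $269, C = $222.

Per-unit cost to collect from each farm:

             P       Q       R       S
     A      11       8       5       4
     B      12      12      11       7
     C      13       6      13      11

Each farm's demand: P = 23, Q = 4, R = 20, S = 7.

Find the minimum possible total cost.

Minimum total cost: 660

For any fixed open set, each farm goes to its cheapest open site; total = fixed + service.
{A}: P→A 11·23=253, Q→A 8·4=32, R→A 5·20=100, S→A 4·7=28. Service 413; fixed 247; total 660.
{B}: P→B 12·23=276, Q→B 12·4=48, R→B 11·20=220, S→B 7·7=49. Service 593; fixed 269; total 862.
{A, C}: service 405 + fixed 469 = 874
{A, B, C}: service 405 + fixed 738 = 1143
(All 7 nonempty subsets were checked; A only is lowest.)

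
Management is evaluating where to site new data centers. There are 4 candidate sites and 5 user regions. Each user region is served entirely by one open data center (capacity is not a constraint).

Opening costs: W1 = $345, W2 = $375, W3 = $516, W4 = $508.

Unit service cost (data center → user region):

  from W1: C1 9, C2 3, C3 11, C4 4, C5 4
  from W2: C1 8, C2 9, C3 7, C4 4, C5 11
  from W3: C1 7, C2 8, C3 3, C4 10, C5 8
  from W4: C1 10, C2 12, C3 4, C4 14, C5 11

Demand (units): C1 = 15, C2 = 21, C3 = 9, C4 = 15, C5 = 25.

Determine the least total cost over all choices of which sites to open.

Minimum total cost: 802

For any fixed open set, each user region goes to its cheapest open site; total = fixed + service.
{W1}: C1→W1 9·15=135, C2→W1 3·21=63, C3→W1 11·9=99, C4→W1 4·15=60, C5→W1 4·25=100. Service 457; fixed 345; total 802.
{W2}: C1→W2 8·15=120, C2→W2 9·21=189, C3→W2 7·9=63, C4→W2 4·15=60, C5→W2 11·25=275. Service 707; fixed 375; total 1082.
{W1, W2}: service 406 + fixed 720 = 1126
{W1, W2, W3, W4}: service 355 + fixed 1744 = 2099
No other subset beats 802.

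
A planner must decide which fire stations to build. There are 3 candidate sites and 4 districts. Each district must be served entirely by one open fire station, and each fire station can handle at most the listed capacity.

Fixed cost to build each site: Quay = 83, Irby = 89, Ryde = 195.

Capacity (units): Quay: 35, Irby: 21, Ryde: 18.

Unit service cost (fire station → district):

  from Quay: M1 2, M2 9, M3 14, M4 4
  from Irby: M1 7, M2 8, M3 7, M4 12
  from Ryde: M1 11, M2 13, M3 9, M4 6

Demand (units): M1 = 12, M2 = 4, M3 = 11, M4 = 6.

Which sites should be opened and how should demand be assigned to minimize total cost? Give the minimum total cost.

Minimum total cost: 321

Open {Quay}: M1→Quay 2·12=24, M2→Quay 9·4=36, M3→Quay 14·11=154, M4→Quay 4·6=24.
Loads: Quay carries 33/35. Service 238; fixed 83; total 321.
Next best feasible plan costs 329.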